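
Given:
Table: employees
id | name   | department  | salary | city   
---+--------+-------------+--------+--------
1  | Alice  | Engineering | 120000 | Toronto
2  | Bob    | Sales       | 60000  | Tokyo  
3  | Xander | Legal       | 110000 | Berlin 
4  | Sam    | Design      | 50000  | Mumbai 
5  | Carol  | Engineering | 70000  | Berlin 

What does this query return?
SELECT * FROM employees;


SELECT * returns all 5 rows with all columns

5 rows:
1, Alice, Engineering, 120000, Toronto
2, Bob, Sales, 60000, Tokyo
3, Xander, Legal, 110000, Berlin
4, Sam, Design, 50000, Mumbai
5, Carol, Engineering, 70000, Berlin


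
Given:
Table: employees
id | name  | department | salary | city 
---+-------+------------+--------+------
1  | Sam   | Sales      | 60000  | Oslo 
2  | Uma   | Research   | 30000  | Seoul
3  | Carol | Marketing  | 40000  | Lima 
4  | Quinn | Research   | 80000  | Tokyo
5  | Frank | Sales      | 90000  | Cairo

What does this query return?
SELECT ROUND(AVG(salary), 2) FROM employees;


SUM(salary) = 300000
COUNT = 5
ROUND(AVG, 2) = ROUND(300000 / 5, 2) = 60000.0

60000.0


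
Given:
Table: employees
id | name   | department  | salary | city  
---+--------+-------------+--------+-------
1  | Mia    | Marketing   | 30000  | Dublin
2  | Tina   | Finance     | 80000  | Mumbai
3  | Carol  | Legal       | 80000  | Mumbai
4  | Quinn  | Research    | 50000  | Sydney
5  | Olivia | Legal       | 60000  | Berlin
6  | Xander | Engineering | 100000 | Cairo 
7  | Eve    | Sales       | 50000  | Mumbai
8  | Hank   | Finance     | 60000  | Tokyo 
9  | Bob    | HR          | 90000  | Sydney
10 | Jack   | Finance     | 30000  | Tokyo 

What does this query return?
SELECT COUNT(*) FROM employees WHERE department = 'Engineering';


Counting rows where department = 'Engineering'
  Xander -> MATCH


1


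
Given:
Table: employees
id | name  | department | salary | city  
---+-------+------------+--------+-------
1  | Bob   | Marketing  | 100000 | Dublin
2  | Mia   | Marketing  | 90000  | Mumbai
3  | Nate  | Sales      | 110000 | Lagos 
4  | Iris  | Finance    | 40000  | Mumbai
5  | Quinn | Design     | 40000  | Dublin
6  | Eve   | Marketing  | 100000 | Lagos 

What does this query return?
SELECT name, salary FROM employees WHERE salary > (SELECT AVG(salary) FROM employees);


Subquery: AVG(salary) = 80000.0
Filtering: salary > 80000.0
  Bob (100000) -> MATCH
  Mia (90000) -> MATCH
  Nate (110000) -> MATCH
  Eve (100000) -> MATCH


4 rows:
Bob, 100000
Mia, 90000
Nate, 110000
Eve, 100000


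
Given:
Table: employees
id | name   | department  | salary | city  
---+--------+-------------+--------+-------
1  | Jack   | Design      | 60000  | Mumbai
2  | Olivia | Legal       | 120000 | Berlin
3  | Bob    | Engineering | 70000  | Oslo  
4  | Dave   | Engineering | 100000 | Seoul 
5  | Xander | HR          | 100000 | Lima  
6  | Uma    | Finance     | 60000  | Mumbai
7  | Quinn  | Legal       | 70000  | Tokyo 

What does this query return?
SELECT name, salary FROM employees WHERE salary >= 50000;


Filtering: salary >= 50000
Matching: 7 rows

7 rows:
Jack, 60000
Olivia, 120000
Bob, 70000
Dave, 100000
Xander, 100000
Uma, 60000
Quinn, 70000


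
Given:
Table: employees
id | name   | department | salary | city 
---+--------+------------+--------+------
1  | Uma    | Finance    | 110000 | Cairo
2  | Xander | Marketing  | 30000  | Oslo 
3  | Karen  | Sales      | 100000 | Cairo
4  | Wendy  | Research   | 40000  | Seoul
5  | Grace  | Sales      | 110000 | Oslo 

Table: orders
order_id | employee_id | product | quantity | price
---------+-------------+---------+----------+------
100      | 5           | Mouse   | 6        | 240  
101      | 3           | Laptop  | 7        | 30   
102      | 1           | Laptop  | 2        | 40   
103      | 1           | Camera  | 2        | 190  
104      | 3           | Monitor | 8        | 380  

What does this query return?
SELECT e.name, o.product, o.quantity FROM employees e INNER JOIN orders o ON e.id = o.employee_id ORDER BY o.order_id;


Joining employees.id = orders.employee_id:
  employee Grace (id=5) -> order Mouse
  employee Karen (id=3) -> order Laptop
  employee Uma (id=1) -> order Laptop
  employee Uma (id=1) -> order Camera
  employee Karen (id=3) -> order Monitor


5 rows:
Grace, Mouse, 6
Karen, Laptop, 7
Uma, Laptop, 2
Uma, Camera, 2
Karen, Monitor, 8


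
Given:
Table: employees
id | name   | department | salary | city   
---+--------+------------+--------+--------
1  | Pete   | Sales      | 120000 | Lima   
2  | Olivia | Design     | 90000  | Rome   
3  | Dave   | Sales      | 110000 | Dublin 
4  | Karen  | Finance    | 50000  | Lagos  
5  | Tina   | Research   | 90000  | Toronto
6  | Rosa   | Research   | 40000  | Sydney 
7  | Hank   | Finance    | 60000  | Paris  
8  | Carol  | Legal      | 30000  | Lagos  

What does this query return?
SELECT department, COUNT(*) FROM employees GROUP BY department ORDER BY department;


Assigning each row to its department group:
  Pete -> Sales
  Olivia -> Design
  Dave -> Sales
  Karen -> Finance
  Tina -> Research
  Rosa -> Research
  Hank -> Finance
  Carol -> Legal


5 groups:
Design, 1
Finance, 2
Legal, 1
Research, 2
Sales, 2


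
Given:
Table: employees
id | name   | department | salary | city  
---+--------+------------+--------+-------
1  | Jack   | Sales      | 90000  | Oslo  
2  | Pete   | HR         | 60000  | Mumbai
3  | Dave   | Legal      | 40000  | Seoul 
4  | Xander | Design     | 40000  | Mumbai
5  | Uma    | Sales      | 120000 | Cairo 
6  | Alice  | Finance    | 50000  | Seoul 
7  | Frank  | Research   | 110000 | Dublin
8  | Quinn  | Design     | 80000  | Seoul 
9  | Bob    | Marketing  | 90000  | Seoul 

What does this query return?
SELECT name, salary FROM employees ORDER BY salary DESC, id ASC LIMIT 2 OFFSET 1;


Sort by salary DESC (id ASC tiebreak), then skip 1 and take 2
Rows 2 through 3

2 rows:
Frank, 110000
Jack, 90000


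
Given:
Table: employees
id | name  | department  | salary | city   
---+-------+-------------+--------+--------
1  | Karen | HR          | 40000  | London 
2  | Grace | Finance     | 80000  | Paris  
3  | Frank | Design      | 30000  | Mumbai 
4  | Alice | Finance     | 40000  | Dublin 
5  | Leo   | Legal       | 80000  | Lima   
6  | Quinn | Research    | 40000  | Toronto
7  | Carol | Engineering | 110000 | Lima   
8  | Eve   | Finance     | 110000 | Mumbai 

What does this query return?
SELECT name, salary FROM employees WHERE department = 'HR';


Filtering: department = 'HR'
Matching rows: 1

1 rows:
Karen, 40000


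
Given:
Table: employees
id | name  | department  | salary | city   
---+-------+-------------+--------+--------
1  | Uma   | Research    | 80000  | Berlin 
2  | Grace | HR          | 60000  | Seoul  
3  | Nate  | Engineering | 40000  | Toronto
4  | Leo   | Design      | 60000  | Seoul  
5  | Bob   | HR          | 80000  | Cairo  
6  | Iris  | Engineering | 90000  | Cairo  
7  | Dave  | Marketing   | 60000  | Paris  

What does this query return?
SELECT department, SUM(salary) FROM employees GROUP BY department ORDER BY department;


Summing salary within each department:
  Design: 60000 = 60000
  Engineering: 40000 + 90000 = 130000
  HR: 60000 + 80000 = 140000
  Marketing: 60000 = 60000
  Research: 80000 = 80000


5 groups:
Design, 60000
Engineering, 130000
HR, 140000
Marketing, 60000
Research, 80000


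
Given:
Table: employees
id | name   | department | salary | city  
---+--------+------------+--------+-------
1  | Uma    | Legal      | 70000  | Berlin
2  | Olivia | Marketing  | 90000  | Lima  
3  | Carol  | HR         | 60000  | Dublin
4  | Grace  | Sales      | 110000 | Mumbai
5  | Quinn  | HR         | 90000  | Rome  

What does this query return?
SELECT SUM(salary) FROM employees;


SUM(salary) = 70000 + 90000 + 60000 + 110000 + 90000 = 420000

420000


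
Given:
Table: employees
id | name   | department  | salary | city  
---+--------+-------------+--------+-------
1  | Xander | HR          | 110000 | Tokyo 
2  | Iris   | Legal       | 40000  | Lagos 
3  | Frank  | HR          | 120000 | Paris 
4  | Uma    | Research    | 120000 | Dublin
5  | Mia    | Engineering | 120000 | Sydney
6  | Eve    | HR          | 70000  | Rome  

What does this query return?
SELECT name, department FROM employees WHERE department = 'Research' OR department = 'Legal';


Filtering: department = 'Research' OR 'Legal'
Matching: 2 rows

2 rows:
Iris, Legal
Uma, Research


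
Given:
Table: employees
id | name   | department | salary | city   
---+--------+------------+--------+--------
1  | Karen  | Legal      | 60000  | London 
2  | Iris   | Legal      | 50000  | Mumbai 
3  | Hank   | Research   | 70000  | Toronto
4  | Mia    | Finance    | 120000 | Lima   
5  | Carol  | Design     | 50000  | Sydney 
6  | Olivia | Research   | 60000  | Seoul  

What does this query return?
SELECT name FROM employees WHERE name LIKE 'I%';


LIKE 'I%' matches names starting with 'I'
Matching: 1

1 rows:
Iris


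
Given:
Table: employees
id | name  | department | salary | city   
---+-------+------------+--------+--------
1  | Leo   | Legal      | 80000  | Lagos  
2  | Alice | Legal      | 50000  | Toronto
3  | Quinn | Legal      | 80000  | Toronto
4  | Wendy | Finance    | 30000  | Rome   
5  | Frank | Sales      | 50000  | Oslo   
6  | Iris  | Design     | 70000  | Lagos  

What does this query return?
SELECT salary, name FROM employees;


Projecting columns: salary, name

6 rows:
80000, Leo
50000, Alice
80000, Quinn
30000, Wendy
50000, Frank
70000, Iris


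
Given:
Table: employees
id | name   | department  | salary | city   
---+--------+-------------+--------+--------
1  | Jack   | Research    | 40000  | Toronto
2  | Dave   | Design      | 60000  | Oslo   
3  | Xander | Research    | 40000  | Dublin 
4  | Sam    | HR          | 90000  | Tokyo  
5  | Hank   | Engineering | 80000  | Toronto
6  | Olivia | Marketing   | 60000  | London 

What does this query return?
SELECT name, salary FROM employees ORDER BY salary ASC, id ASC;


Sorting by salary ASC, then id ASC for ties

6 rows:
Jack, 40000
Xander, 40000
Dave, 60000
Olivia, 60000
Hank, 80000
Sam, 90000


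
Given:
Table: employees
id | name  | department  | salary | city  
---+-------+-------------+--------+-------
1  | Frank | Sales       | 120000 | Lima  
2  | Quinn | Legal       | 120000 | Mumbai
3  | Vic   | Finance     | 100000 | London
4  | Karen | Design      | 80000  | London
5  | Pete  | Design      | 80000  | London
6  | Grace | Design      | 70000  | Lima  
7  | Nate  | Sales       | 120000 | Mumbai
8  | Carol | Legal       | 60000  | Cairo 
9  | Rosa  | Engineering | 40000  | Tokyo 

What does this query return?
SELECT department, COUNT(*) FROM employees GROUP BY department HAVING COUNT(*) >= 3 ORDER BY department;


Groups with count >= 3:
  Design: 3 -> PASS
  Engineering: 1 -> filtered out
  Finance: 1 -> filtered out
  Legal: 2 -> filtered out
  Sales: 2 -> filtered out


1 groups:
Design, 3


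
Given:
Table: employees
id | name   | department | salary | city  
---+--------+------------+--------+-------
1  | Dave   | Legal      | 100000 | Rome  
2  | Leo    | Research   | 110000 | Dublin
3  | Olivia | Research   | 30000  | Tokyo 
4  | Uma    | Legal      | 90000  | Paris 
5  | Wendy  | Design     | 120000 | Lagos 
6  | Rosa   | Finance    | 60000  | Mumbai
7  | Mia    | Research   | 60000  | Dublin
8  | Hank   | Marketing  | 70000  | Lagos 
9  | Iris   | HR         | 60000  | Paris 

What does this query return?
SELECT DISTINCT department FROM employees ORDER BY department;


All 'department' values (row order): Legal, Research, Research, Legal, Design, Finance, Research, Marketing, HR
Removing duplicates leaves 6 unique value(s).

6 values:
Design
Finance
HR
Legal
Marketing
Research


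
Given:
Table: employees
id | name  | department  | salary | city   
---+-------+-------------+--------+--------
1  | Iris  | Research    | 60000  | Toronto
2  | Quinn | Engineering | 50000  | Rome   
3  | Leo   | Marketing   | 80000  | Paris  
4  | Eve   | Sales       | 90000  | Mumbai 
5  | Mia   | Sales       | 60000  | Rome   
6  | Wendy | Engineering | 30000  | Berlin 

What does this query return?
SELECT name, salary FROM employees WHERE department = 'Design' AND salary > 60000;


Filtering: department = 'Design' AND salary > 60000
Matching: 0 rows

Empty result set (0 rows)


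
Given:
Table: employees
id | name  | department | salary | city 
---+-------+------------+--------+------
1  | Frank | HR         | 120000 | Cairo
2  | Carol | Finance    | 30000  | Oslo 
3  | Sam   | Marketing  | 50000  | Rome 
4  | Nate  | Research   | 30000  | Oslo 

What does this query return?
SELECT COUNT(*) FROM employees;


COUNT(*) counts all rows

4


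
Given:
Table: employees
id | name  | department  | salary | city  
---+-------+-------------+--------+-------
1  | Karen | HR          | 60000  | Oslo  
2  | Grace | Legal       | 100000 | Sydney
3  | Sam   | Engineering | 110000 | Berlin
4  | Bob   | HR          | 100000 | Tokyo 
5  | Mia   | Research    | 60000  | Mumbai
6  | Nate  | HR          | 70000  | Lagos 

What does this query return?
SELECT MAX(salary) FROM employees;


Salaries: 60000, 100000, 110000, 100000, 60000, 70000
MAX = 110000

110000


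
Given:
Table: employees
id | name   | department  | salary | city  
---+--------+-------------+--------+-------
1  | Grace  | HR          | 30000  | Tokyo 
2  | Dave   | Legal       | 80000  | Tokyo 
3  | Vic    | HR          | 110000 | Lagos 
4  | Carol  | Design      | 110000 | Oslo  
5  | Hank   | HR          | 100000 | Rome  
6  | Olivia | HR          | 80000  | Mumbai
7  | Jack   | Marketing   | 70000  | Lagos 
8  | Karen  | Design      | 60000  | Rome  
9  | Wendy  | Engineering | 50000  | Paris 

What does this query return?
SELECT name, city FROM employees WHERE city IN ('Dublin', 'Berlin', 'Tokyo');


Filtering: city IN ('Dublin', 'Berlin', 'Tokyo')
Matching: 2 rows

2 rows:
Grace, Tokyo
Dave, Tokyo


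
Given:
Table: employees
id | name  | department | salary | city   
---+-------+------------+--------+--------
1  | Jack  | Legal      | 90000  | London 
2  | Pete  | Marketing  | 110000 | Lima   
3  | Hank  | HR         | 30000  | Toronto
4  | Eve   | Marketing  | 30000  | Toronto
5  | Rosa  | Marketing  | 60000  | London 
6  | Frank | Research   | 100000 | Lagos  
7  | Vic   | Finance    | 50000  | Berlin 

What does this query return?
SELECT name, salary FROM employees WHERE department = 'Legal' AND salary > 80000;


Filtering: department = 'Legal' AND salary > 80000
Matching: 1 rows

1 rows:
Jack, 90000


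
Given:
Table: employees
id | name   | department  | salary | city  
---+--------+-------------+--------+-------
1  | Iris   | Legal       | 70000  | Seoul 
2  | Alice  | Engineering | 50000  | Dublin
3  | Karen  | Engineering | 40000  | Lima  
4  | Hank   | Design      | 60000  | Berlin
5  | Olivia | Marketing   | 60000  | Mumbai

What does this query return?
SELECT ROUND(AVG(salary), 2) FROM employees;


SUM(salary) = 280000
COUNT = 5
ROUND(AVG, 2) = ROUND(280000 / 5, 2) = 56000.0

56000.0


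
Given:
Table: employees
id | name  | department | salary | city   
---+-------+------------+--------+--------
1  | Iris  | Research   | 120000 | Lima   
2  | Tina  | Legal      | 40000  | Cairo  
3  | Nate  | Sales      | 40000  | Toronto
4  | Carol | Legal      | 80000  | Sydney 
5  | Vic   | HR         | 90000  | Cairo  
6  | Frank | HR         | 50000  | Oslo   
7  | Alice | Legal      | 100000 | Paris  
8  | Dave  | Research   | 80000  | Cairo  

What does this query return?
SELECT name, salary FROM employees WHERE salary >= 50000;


Filtering: salary >= 50000
Matching: 6 rows

6 rows:
Iris, 120000
Carol, 80000
Vic, 90000
Frank, 50000
Alice, 100000
Dave, 80000


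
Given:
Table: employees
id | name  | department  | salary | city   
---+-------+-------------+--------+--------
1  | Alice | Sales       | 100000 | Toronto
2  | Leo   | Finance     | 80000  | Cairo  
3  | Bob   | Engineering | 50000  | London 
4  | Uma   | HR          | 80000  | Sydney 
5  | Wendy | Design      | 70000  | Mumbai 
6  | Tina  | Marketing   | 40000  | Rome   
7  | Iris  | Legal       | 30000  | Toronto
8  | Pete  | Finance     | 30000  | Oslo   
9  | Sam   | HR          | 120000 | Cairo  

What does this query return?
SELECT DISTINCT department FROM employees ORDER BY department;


All 'department' values (row order): Sales, Finance, Engineering, HR, Design, Marketing, Legal, Finance, HR
Removing duplicates leaves 7 unique value(s).

7 values:
Design
Engineering
Finance
HR
Legal
Marketing
Sales


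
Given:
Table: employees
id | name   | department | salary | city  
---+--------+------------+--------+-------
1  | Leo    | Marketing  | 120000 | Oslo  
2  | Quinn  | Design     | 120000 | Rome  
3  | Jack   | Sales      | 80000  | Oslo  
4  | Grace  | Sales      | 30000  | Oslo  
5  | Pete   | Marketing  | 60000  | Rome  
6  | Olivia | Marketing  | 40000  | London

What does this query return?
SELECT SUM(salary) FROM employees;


SUM(salary) = 120000 + 120000 + 80000 + 30000 + 60000 + 40000 = 450000

450000


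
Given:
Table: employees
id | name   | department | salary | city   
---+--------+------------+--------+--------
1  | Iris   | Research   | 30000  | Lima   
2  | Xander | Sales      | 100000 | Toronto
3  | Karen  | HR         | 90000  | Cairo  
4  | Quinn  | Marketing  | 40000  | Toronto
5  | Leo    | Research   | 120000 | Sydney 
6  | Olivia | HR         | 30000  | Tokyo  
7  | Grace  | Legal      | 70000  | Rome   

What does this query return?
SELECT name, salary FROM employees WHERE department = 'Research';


Filtering: department = 'Research'
Matching rows: 2

2 rows:
Iris, 30000
Leo, 120000


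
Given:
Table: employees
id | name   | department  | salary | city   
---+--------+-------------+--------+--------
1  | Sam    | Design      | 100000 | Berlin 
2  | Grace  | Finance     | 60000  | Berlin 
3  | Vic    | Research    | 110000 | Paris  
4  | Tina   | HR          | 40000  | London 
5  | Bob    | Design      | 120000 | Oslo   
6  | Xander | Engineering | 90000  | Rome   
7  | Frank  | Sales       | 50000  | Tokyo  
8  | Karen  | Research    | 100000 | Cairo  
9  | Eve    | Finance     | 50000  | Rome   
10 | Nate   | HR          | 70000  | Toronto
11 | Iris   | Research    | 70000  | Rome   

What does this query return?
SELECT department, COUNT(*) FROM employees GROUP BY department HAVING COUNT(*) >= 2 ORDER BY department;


Groups with count >= 2:
  Design: 2 -> PASS
  Finance: 2 -> PASS
  HR: 2 -> PASS
  Research: 3 -> PASS
  Engineering: 1 -> filtered out
  Sales: 1 -> filtered out


4 groups:
Design, 2
Finance, 2
HR, 2
Research, 3


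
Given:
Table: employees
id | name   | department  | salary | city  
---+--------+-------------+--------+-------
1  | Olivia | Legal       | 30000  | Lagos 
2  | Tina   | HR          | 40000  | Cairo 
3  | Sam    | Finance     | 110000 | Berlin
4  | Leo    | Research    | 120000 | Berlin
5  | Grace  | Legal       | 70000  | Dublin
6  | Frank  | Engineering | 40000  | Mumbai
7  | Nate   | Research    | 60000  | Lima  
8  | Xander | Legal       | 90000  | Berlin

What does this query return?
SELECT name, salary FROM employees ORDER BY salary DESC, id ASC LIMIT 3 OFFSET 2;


Sort by salary DESC (id ASC tiebreak), then skip 2 and take 3
Rows 3 through 5

3 rows:
Xander, 90000
Grace, 70000
Nate, 60000


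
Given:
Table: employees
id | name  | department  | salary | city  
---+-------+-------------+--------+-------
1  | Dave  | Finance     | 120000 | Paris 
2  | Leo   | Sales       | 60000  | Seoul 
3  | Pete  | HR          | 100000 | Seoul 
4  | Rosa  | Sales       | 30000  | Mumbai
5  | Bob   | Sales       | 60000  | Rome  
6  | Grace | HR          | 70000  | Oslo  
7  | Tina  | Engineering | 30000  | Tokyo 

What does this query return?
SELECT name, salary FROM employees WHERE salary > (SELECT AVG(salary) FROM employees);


Subquery: AVG(salary) = 67142.86
Filtering: salary > 67142.86
  Dave (120000) -> MATCH
  Pete (100000) -> MATCH
  Grace (70000) -> MATCH


3 rows:
Dave, 120000
Pete, 100000
Grace, 70000


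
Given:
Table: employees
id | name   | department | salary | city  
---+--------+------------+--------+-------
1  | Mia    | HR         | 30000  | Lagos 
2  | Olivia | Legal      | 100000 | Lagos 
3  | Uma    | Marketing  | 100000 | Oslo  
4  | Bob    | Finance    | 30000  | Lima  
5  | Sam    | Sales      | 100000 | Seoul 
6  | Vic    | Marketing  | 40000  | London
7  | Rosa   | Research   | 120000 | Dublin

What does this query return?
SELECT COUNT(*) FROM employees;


COUNT(*) counts all rows

7


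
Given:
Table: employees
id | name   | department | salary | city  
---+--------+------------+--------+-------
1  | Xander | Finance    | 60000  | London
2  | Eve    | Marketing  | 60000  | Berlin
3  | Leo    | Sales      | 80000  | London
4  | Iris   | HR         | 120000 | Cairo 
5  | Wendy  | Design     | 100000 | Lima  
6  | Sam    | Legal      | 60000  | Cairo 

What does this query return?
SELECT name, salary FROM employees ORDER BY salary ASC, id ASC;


Sorting by salary ASC, then id ASC for ties

6 rows:
Xander, 60000
Eve, 60000
Sam, 60000
Leo, 80000
Wendy, 100000
Iris, 120000


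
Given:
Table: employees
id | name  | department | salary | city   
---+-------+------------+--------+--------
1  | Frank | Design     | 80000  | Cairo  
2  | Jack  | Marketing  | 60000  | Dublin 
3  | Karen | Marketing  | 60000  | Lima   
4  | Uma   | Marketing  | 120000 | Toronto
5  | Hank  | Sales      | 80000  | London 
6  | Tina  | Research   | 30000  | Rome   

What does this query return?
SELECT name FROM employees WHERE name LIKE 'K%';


LIKE 'K%' matches names starting with 'K'
Matching: 1

1 rows:
Karen


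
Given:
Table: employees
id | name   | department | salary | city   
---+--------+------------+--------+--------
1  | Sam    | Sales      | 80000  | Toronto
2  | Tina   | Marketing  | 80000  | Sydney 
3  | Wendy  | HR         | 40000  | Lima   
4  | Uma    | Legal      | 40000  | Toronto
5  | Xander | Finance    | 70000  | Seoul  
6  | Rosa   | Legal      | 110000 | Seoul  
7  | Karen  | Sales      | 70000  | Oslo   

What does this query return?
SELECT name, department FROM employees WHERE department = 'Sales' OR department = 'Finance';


Filtering: department = 'Sales' OR 'Finance'
Matching: 3 rows

3 rows:
Sam, Sales
Xander, Finance
Karen, Sales


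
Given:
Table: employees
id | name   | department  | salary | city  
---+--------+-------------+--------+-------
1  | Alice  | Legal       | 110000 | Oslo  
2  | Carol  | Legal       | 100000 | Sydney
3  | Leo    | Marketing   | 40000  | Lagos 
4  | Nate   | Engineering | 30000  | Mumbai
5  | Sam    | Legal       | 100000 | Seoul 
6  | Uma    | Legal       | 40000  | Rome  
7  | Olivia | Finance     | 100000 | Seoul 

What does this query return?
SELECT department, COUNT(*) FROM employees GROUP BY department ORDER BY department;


Assigning each row to its department group:
  Alice -> Legal
  Carol -> Legal
  Leo -> Marketing
  Nate -> Engineering
  Sam -> Legal
  Uma -> Legal
  Olivia -> Finance


4 groups:
Engineering, 1
Finance, 1
Legal, 4
Marketing, 1


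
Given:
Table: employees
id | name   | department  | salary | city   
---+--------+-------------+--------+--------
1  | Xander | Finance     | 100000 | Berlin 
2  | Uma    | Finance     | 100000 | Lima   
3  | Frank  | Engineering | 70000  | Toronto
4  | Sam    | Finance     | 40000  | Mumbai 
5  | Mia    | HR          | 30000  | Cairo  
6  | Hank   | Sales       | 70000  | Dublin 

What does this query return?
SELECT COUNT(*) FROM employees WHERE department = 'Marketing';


Counting rows where department = 'Marketing'


0


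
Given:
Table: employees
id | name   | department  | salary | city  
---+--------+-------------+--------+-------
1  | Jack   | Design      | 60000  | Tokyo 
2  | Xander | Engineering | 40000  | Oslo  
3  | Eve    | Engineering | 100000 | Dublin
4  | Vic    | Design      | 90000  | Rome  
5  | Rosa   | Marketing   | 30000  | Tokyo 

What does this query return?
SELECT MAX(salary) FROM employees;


Salaries: 60000, 40000, 100000, 90000, 30000
MAX = 100000

100000


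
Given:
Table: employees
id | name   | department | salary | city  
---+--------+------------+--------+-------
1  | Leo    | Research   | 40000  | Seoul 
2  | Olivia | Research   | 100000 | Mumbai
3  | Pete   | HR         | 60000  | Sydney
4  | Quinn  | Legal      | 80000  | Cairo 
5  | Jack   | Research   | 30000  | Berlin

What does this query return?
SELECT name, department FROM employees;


Projecting columns: name, department

5 rows:
Leo, Research
Olivia, Research
Pete, HR
Quinn, Legal
Jack, Research


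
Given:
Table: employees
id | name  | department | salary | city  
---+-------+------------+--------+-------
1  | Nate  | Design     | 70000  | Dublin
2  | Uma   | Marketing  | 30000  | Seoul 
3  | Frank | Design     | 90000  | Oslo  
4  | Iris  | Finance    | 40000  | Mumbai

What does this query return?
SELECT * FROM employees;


SELECT * returns all 4 rows with all columns

4 rows:
1, Nate, Design, 70000, Dublin
2, Uma, Marketing, 30000, Seoul
3, Frank, Design, 90000, Oslo
4, Iris, Finance, 40000, Mumbai


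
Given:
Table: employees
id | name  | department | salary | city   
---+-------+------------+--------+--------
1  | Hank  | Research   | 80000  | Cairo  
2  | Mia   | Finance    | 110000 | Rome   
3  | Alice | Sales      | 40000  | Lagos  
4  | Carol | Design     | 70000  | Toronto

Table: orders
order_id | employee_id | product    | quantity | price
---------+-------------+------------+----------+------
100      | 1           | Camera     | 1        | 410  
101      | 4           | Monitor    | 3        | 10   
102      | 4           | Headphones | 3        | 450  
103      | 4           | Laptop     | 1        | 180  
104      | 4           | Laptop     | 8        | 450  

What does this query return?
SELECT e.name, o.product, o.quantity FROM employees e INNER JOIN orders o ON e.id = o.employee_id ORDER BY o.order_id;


Joining employees.id = orders.employee_id:
  employee Hank (id=1) -> order Camera
  employee Carol (id=4) -> order Monitor
  employee Carol (id=4) -> order Headphones
  employee Carol (id=4) -> order Laptop
  employee Carol (id=4) -> order Laptop


5 rows:
Hank, Camera, 1
Carol, Monitor, 3
Carol, Headphones, 3
Carol, Laptop, 1
Carol, Laptop, 8


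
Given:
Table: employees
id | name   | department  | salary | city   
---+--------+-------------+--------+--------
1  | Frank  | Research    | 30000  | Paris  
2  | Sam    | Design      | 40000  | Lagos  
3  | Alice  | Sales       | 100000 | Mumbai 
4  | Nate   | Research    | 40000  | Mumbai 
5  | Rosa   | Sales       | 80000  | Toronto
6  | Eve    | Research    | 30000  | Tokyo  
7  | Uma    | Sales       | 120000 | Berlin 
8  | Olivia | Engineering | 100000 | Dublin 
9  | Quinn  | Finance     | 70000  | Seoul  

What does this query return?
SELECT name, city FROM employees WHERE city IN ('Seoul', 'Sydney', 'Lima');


Filtering: city IN ('Seoul', 'Sydney', 'Lima')
Matching: 1 rows

1 rows:
Quinn, Seoul


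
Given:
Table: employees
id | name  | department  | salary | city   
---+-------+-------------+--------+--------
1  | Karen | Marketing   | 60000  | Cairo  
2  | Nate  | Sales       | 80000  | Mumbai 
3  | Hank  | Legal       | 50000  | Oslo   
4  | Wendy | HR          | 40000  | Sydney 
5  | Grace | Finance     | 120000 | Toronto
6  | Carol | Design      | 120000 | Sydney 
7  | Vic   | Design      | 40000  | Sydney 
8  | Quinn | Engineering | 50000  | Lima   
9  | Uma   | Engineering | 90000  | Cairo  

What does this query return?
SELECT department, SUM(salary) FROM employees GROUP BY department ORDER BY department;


Summing salary within each department:
  Design: 120000 + 40000 = 160000
  Engineering: 50000 + 90000 = 140000
  Finance: 120000 = 120000
  HR: 40000 = 40000
  Legal: 50000 = 50000
  Marketing: 60000 = 60000
  Sales: 80000 = 80000


7 groups:
Design, 160000
Engineering, 140000
Finance, 120000
HR, 40000
Legal, 50000
Marketing, 60000
Sales, 80000


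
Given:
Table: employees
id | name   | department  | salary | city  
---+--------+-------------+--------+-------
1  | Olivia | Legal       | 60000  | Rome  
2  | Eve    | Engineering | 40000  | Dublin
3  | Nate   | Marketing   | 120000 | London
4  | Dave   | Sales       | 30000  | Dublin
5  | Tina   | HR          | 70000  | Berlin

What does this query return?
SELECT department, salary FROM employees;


Projecting columns: department, salary

5 rows:
Legal, 60000
Engineering, 40000
Marketing, 120000
Sales, 30000
HR, 70000


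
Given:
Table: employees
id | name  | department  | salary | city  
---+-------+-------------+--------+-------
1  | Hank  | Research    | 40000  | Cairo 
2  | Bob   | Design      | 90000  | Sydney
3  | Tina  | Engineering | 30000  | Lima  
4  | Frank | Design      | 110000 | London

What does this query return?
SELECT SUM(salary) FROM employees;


SUM(salary) = 40000 + 90000 + 30000 + 110000 = 270000

270000


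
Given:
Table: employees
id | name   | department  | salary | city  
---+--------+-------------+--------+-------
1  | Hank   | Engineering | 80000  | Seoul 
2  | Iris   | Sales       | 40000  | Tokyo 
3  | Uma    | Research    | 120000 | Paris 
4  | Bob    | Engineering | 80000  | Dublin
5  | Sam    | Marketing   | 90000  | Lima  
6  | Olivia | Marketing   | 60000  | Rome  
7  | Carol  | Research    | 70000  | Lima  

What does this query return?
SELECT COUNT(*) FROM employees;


COUNT(*) counts all rows

7


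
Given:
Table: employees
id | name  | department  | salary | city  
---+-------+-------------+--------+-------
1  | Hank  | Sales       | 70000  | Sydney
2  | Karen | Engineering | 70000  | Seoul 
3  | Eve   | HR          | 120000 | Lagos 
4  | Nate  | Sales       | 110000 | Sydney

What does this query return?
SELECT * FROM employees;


SELECT * returns all 4 rows with all columns

4 rows:
1, Hank, Sales, 70000, Sydney
2, Karen, Engineering, 70000, Seoul
3, Eve, HR, 120000, Lagos
4, Nate, Sales, 110000, Sydney


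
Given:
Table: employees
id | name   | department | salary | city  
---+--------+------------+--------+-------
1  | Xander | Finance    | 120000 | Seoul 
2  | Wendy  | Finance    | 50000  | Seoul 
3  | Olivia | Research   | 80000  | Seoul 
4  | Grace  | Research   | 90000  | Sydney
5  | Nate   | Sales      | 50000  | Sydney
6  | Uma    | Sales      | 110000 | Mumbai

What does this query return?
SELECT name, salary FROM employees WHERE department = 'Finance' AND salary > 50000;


Filtering: department = 'Finance' AND salary > 50000
Matching: 1 rows

1 rows:
Xander, 120000


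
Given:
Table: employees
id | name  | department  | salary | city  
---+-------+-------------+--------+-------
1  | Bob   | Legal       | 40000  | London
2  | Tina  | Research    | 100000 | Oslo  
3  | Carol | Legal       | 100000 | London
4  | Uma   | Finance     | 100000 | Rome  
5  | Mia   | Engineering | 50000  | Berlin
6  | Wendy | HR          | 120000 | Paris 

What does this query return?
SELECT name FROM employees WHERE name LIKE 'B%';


LIKE 'B%' matches names starting with 'B'
Matching: 1

1 rows:
Bob


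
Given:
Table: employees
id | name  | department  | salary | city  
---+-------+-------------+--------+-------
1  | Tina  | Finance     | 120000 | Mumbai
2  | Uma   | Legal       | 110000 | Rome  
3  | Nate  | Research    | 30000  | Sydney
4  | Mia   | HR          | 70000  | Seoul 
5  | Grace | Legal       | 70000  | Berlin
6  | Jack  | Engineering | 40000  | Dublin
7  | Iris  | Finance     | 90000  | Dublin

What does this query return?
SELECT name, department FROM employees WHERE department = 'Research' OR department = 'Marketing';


Filtering: department = 'Research' OR 'Marketing'
Matching: 1 rows

1 rows:
Nate, Research


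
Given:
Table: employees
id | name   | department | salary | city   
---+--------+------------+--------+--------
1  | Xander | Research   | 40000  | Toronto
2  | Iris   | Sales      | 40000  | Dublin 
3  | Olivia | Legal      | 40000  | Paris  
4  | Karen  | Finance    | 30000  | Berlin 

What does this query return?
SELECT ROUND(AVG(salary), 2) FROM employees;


SUM(salary) = 150000
COUNT = 4
ROUND(AVG, 2) = ROUND(150000 / 4, 2) = 37500.0

37500.0


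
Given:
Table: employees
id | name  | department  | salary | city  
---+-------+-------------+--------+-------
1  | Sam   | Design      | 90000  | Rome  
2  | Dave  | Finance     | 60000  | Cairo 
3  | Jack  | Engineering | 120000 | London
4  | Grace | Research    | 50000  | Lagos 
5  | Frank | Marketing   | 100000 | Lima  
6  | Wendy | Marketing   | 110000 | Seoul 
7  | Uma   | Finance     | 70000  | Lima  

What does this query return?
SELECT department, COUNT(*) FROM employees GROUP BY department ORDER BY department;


Assigning each row to its department group:
  Sam -> Design
  Dave -> Finance
  Jack -> Engineering
  Grace -> Research
  Frank -> Marketing
  Wendy -> Marketing
  Uma -> Finance


5 groups:
Design, 1
Engineering, 1
Finance, 2
Marketing, 2
Research, 1


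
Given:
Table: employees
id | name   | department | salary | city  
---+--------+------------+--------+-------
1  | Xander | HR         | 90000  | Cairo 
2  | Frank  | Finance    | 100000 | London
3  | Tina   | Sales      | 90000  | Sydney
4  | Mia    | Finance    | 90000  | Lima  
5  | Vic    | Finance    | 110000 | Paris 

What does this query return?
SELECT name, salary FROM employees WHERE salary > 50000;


Filtering: salary > 50000
Matching: 5 rows

5 rows:
Xander, 90000
Frank, 100000
Tina, 90000
Mia, 90000
Vic, 110000


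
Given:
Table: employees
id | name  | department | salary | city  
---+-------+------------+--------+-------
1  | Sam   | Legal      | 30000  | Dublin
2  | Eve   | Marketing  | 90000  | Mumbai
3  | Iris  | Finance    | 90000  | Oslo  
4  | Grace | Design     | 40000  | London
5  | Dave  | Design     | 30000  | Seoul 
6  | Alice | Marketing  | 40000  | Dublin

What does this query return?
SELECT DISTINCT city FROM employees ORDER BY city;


All 'city' values (row order): Dublin, Mumbai, Oslo, London, Seoul, Dublin
Removing duplicates leaves 5 unique value(s).

5 values:
Dublin
London
Mumbai
Oslo
Seoul


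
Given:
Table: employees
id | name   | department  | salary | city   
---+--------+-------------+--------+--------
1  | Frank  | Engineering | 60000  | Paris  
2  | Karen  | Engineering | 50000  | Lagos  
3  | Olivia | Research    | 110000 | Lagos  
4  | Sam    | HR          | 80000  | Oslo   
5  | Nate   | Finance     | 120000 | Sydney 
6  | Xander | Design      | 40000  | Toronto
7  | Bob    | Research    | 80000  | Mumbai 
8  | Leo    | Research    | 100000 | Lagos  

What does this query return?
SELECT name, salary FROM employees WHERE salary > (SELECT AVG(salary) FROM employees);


Subquery: AVG(salary) = 80000.0
Filtering: salary > 80000.0
  Olivia (110000) -> MATCH
  Nate (120000) -> MATCH
  Leo (100000) -> MATCH


3 rows:
Olivia, 110000
Nate, 120000
Leo, 100000


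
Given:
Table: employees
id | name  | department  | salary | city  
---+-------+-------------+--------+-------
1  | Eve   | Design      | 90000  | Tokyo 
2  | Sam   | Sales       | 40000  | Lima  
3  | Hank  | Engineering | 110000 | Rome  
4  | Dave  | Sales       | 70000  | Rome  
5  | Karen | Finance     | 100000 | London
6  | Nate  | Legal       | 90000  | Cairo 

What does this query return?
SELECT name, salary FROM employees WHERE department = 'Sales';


Filtering: department = 'Sales'
Matching rows: 2

2 rows:
Sam, 40000
Dave, 70000


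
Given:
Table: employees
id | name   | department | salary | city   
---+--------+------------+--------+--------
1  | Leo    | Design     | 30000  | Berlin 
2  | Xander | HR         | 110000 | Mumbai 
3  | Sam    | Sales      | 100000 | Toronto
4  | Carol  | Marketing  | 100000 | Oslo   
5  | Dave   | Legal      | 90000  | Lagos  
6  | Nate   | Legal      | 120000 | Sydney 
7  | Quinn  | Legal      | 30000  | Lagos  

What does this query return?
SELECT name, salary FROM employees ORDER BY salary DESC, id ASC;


Sorting by salary DESC, then id ASC for ties

7 rows:
Nate, 120000
Xander, 110000
Sam, 100000
Carol, 100000
Dave, 90000
Leo, 30000
Quinn, 30000


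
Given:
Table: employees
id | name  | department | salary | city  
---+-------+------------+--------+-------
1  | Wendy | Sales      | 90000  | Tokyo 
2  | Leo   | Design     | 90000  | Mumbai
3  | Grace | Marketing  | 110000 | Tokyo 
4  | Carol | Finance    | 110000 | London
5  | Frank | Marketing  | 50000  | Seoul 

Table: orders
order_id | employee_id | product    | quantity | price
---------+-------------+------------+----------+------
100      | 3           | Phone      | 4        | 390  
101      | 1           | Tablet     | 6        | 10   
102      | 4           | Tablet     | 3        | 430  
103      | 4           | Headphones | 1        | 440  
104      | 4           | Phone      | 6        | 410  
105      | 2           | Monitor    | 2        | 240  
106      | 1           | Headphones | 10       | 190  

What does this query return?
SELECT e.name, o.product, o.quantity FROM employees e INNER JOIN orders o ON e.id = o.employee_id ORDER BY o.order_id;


Joining employees.id = orders.employee_id:
  employee Grace (id=3) -> order Phone
  employee Wendy (id=1) -> order Tablet
  employee Carol (id=4) -> order Tablet
  employee Carol (id=4) -> order Headphones
  employee Carol (id=4) -> order Phone
  employee Leo (id=2) -> order Monitor
  employee Wendy (id=1) -> order Headphones


7 rows:
Grace, Phone, 4
Wendy, Tablet, 6
Carol, Tablet, 3
Carol, Headphones, 1
Carol, Phone, 6
Leo, Monitor, 2
Wendy, Headphones, 10


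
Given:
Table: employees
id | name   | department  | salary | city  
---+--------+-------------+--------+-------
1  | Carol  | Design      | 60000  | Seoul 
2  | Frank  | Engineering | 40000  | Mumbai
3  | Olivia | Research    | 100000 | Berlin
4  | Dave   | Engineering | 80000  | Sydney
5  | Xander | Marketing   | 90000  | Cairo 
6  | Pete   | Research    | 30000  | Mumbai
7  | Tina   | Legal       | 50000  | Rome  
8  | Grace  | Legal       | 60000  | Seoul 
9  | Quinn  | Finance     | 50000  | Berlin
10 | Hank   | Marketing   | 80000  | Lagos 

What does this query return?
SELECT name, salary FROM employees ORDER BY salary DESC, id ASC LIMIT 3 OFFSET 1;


Sort by salary DESC (id ASC tiebreak), then skip 1 and take 3
Rows 2 through 4

3 rows:
Xander, 90000
Dave, 80000
Hank, 80000


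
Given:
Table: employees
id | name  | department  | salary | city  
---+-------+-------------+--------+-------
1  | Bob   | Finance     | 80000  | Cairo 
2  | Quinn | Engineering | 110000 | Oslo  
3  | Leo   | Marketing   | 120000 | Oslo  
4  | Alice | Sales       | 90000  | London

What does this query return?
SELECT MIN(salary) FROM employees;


Salaries: 80000, 110000, 120000, 90000
MIN = 80000

80000


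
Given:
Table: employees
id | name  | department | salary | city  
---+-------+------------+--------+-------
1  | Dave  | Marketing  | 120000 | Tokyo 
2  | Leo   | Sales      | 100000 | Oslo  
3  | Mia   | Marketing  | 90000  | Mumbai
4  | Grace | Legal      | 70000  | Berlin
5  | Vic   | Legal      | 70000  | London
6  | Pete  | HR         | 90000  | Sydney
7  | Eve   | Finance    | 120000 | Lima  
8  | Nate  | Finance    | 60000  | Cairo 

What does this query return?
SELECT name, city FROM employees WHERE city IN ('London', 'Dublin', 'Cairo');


Filtering: city IN ('London', 'Dublin', 'Cairo')
Matching: 2 rows

2 rows:
Vic, London
Nate, Cairo


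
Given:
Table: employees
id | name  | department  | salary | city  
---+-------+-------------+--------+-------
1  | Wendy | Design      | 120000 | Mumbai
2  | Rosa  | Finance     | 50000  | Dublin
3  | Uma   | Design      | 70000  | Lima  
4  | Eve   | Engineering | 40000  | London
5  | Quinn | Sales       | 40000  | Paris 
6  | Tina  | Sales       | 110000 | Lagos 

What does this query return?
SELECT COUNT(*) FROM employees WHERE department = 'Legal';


Counting rows where department = 'Legal'


0


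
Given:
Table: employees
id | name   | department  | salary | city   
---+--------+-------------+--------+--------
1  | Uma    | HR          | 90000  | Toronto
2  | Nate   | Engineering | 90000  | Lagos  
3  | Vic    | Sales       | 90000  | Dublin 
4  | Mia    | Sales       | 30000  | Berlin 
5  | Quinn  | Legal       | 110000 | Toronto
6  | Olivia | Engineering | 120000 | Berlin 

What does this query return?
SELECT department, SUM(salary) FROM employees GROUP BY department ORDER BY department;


Summing salary within each department:
  Engineering: 90000 + 120000 = 210000
  HR: 90000 = 90000
  Legal: 110000 = 110000
  Sales: 90000 + 30000 = 120000


4 groups:
Engineering, 210000
HR, 90000
Legal, 110000
Sales, 120000
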